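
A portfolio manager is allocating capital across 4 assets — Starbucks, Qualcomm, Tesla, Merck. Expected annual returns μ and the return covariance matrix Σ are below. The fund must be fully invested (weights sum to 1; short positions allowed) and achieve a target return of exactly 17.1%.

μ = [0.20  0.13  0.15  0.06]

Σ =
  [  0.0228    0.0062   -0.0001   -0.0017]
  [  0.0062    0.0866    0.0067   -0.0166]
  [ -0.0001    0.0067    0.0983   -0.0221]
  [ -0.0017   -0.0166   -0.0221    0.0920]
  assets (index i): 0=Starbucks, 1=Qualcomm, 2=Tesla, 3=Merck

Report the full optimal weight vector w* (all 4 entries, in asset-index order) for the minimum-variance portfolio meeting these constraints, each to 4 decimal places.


g=Σ⁻¹μ = [8.6087  1.0197  1.7854  1.4241]
h=Σ⁻¹𝟙 = [42.2554  10.7106  13.2555  16.7671]
a=μᵀg=2.207543  b=𝟙ᵀg=12.837824  c=𝟙ᵀh=82.988721  D=ac−b²=18.391450
λ₁=(c·0.171−b)/D = (82.988721·0.171−12.837824)/18.391450 = 0.073580
λ₂=(a−b·0.171)/D = (2.207543−12.837824·0.171)/18.391450 = 0.000667
w* = 0.073580·g + 0.000667·h:
  w_0 = 0.073580·8.6087 + 0.000667·42.2554 = 0.6616  (Starbucks)
  w_1 = 0.073580·1.0197 + 0.000667·10.7106 = 0.0822  (Qualcomm)
  w_2 = 0.073580·1.7854 + 0.000667·13.2555 = 0.1402  (Tesla)
  w_3 = 0.073580·1.4241 + 0.000667·16.7671 = 0.1160  (Merck)
Σw_i=1.0000  μᵀw=0.1710
σ²=wᵀΣw=λ₁·μ_p+λ₂ = 0.073580·0.171 + 0.000667 = 0.013250 ≈ 0.0132

0.6616  0.0822  0.1402  0.1160


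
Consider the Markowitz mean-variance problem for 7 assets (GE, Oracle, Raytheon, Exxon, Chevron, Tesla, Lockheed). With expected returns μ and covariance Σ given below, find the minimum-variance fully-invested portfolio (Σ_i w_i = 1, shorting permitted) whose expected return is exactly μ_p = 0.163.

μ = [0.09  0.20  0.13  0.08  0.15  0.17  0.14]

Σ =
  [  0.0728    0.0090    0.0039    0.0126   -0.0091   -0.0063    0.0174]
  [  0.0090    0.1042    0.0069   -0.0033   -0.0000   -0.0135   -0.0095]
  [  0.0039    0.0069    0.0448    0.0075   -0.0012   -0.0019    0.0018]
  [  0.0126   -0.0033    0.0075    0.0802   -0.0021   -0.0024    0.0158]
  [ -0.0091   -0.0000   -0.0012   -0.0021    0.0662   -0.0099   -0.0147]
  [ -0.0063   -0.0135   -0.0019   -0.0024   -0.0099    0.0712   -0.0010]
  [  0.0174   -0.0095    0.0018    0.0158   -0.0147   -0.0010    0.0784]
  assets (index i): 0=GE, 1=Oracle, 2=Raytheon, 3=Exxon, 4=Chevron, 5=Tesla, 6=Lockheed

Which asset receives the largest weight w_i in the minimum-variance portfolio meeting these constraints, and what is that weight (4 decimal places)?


u=Σ⁻¹μ = [0.8956  2.3660  2.5322  0.4357  3.5152  3.5207  2.4317]
v=Σ⁻¹𝟙 = [11.2981  11.6960  19.1982  7.8145  23.6633  21.5299  14.3607]
a=μᵀu=2.384072  b=𝟙ᵀu=15.697026  c=𝟙ᵀv=109.560651  D=ac−b²=14.803867
λ₁=(c·0.163−b)/D = (109.560651·0.163−15.697026)/14.803867 = 0.146000
λ₂=(a−b·0.163)/D = (2.384072−15.697026·0.163)/14.803867 = -0.011790
w* = 0.146000·u + -0.011790·v:
  w_0 = 0.146000·0.8956 + -0.011790·11.2981 = -0.0025  (GE)
  w_1 = 0.146000·2.3660 + -0.011790·11.6960 = 0.2075  (Oracle)
  w_2 = 0.146000·2.5322 + -0.011790·19.1982 = 0.1434  (Raytheon)
  w_3 = 0.146000·0.4357 + -0.011790·7.8145 = -0.0285  (Exxon)
  w_4 = 0.146000·3.5152 + -0.011790·23.6633 = 0.2342  (Chevron)
  w_5 = 0.146000·3.5207 + -0.011790·21.5299 = 0.2602  (Tesla)
  w_6 = 0.146000·2.4317 + -0.011790·14.3607 = 0.1857  (Lockheed)
Σw_i=1.0000  μᵀw=0.1630
σ²=wᵀΣw=λ₁·μ_p+λ₂ = 0.146000·0.163 + -0.011790 = 0.012008 ≈ 0.0120

Tesla (0.2602)


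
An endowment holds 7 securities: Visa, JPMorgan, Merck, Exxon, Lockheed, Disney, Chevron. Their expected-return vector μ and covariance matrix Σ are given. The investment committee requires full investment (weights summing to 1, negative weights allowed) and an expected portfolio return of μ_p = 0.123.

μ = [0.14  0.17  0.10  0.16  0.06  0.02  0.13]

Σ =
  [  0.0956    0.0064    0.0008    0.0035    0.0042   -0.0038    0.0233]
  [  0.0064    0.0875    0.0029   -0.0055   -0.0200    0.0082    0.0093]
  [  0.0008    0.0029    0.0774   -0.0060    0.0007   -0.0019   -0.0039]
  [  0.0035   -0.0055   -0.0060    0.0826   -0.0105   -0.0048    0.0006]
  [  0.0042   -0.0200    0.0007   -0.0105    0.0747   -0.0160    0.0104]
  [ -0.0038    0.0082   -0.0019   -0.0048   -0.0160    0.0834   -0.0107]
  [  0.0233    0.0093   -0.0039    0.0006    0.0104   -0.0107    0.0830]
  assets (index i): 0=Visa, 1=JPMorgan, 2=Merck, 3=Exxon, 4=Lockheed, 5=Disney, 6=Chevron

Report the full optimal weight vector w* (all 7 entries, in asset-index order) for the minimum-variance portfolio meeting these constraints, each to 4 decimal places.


0.0898  0.2109  0.1397  0.2310  0.1635  0.0693  0.0959

x=Σ⁻¹μ = [0.9311  2.1897  1.4373  2.3925  1.6689  0.6844  0.9889]
y=Σ⁻¹𝟙 = [6.3678  13.9523  14.3666  17.5118  21.6193  17.5199  8.7954]
a=μᵀx=1.271522  b=𝟙ᵀx=10.292876  c=𝟙ᵀy=100.133051  D=ac−b²=21.378040
λ₁=(c·0.123−b)/D = (100.133051·0.123−10.292876)/21.378040 = 0.094653
λ₂=(a−b·0.123)/D = (1.271522−10.292876·0.123)/21.378040 = 0.000257
w* = 0.094653·x + 0.000257·y:
  w_0 = 0.094653·0.9311 + 0.000257·6.3678 = 0.0898  (Visa)
  w_1 = 0.094653·2.1897 + 0.000257·13.9523 = 0.2109  (JPMorgan)
  w_2 = 0.094653·1.4373 + 0.000257·14.3666 = 0.1397  (Merck)
  w_3 = 0.094653·2.3925 + 0.000257·17.5118 = 0.2310  (Exxon)
  w_4 = 0.094653·1.6689 + 0.000257·21.6193 = 0.1635  (Lockheed)
  w_5 = 0.094653·0.6844 + 0.000257·17.5199 = 0.0693  (Disney)
  w_6 = 0.094653·0.9889 + 0.000257·8.7954 = 0.0959  (Chevron)
Σw_i=1.0000  μᵀw=0.1230
σ²=wᵀΣw=λ₁·μ_p+λ₂ = 0.094653·0.123 + 0.000257 = 0.011899 ≈ 0.0119


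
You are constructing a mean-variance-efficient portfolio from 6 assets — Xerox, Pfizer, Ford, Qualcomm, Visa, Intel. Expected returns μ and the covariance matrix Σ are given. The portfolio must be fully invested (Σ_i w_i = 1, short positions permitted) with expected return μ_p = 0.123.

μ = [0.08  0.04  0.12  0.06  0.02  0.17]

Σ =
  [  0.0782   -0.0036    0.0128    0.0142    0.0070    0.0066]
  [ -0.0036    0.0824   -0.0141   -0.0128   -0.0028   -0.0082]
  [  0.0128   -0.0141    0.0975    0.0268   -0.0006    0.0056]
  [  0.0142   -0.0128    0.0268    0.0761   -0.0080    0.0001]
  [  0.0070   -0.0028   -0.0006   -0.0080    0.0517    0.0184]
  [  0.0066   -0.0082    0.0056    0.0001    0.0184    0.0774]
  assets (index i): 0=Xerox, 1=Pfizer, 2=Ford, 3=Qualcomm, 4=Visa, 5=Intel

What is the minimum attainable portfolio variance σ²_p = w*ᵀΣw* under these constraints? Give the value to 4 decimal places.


0.0245

u=Σ⁻¹μ = [0.6651  0.9688  1.0363  0.4198  -0.3768  2.2564]
v=Σ⁻¹𝟙 = [7.4109  17.4572  7.5588  13.9376  18.2417  9.2360]
a=μᵀu=0.617538  b=𝟙ᵀu=4.969423  c=𝟙ᵀv=73.842185  D=ac−b²=20.905213
λ₁=(c·0.123−b)/D = (73.842185·0.123−4.969423)/20.905213 = 0.196753
λ₂=(a−b·0.123)/D = (0.617538−4.969423·0.123)/20.905213 = 0.000301
w* = 0.196753·u + 0.000301·v:
  w_0 = 0.196753·0.6651 + 0.000301·7.4109 = 0.1331  (Xerox)
  w_1 = 0.196753·0.9688 + 0.000301·17.4572 = 0.1959  (Pfizer)
  w_2 = 0.196753·1.0363 + 0.000301·7.5588 = 0.2062  (Ford)
  w_3 = 0.196753·0.4198 + 0.000301·13.9376 = 0.0868  (Qualcomm)
  w_4 = 0.196753·-0.3768 + 0.000301·18.2417 = -0.0686  (Visa)
  w_5 = 0.196753·2.2564 + 0.000301·9.2360 = 0.4467  (Intel)
Σw_i=1.0000  μᵀw=0.1230
σ²=wᵀΣw=λ₁·μ_p+λ₂ = 0.196753·0.123 + 0.000301 = 0.024502 ≈ 0.0245


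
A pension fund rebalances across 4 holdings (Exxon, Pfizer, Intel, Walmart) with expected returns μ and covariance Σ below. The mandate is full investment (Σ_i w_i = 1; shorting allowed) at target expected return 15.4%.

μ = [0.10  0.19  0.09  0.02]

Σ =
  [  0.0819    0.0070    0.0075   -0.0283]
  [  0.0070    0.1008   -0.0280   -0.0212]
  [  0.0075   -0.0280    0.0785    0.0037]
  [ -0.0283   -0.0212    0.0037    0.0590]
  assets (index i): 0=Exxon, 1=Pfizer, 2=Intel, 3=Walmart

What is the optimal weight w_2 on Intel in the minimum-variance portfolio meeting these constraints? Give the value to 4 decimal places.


u=Σ⁻¹μ = [1.4741  2.7046  1.8808  1.8999]
v=Σ⁻¹𝟙 = [20.3604  19.9643  16.3657  32.8625]
a=μᵀu=0.868553  b=𝟙ᵀu=7.959421  c=𝟙ᵀv=89.552931  D=ac−b²=14.429049
λ₁=(c·0.154−b)/D = (89.552931·0.154−7.959421)/14.429049 = 0.404166
λ₂=(a−b·0.154)/D = (0.868553−7.959421·0.154)/14.429049 = -0.024755
w* = 0.404166·u + -0.024755·v:
  w_0 = 0.404166·1.4741 + -0.024755·20.3604 = 0.0918  (Exxon)
  w_1 = 0.404166·2.7046 + -0.024755·19.9643 = 0.5989  (Pfizer)
  w_2 = 0.404166·1.8808 + -0.024755·16.3657 = 0.3550  (Intel)
  w_3 = 0.404166·1.8999 + -0.024755·32.8625 = -0.0456  (Walmart)
Σw_i=1.0000  μᵀw=0.1540
σ²=wᵀΣw=λ₁·μ_p+λ₂ = 0.404166·0.154 + -0.024755 = 0.037486 ≈ 0.0375

0.3550


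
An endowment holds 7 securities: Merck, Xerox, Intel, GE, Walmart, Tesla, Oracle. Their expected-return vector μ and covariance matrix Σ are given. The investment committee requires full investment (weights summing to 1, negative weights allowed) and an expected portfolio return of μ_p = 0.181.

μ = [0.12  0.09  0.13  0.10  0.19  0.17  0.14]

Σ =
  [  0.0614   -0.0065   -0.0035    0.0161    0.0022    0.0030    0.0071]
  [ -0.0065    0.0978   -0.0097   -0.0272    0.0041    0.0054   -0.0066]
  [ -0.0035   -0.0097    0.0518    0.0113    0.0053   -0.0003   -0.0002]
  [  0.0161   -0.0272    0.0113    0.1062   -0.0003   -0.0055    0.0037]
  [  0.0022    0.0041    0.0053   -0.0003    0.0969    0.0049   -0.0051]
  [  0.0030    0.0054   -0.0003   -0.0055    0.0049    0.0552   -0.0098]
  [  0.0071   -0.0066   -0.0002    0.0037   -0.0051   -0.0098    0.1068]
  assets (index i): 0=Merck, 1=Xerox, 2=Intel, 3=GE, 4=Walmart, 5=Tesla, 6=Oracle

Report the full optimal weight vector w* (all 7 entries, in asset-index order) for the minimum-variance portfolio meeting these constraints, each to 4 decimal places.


0.0270  -0.1332  0.1349  -0.0772  0.3607  0.5035  0.1842

p=Σ⁻¹μ = [1.6139  1.3970  2.5401  0.8930  1.6578  3.0999  1.6273]
q=Σ⁻¹𝟙 = [14.0856  15.2638  20.3569  9.6013  7.9360  18.1950  11.1242]
a=μᵀp=1.808686  b=𝟙ᵀp=12.828919  c=𝟙ᵀq=96.562821  D=ac−b²=10.070685
λ₁=(c·0.181−b)/D = (96.562821·0.181−12.828919)/10.070685 = 0.461632
λ₂=(a−b·0.181)/D = (1.808686−12.828919·0.181)/10.070685 = -0.050975
w* = 0.461632·p + -0.050975·q:
  w_0 = 0.461632·1.6139 + -0.050975·14.0856 = 0.0270  (Merck)
  w_1 = 0.461632·1.3970 + -0.050975·15.2638 = -0.1332  (Xerox)
  w_2 = 0.461632·2.5401 + -0.050975·20.3569 = 0.1349  (Intel)
  w_3 = 0.461632·0.8930 + -0.050975·9.6013 = -0.0772  (GE)
  w_4 = 0.461632·1.6578 + -0.050975·7.9360 = 0.3607  (Walmart)
  w_5 = 0.461632·3.0999 + -0.050975·18.1950 = 0.5035  (Tesla)
  w_6 = 0.461632·1.6273 + -0.050975·11.1242 = 0.1842  (Oracle)
Σw_i=1.0000  μᵀw=0.1810
σ²=wᵀΣw=λ₁·μ_p+λ₂ = 0.461632·0.181 + -0.050975 = 0.032581 ≈ 0.0326


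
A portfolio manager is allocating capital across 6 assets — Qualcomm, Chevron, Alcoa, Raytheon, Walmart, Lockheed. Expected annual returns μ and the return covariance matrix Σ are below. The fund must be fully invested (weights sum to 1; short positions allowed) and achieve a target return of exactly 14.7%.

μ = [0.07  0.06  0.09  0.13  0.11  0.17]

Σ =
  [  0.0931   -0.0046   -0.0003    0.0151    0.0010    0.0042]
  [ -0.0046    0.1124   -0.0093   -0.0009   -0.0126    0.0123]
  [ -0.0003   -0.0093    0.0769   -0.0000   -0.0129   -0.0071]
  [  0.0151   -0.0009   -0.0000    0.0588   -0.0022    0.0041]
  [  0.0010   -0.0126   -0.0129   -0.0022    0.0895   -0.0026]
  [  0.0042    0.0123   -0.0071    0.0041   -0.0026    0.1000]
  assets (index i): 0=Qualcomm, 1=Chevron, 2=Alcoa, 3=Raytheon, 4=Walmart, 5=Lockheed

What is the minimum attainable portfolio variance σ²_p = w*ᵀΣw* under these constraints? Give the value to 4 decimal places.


u=Σ⁻¹μ = [0.3624  0.7089  1.6921  2.0742  1.6684  1.6761]
v=Σ⁻¹𝟙 = [8.3514  11.6158  17.9743  14.9883  15.9444  9.2967]
a=μᵀu=0.958289  b=𝟙ᵀu=8.182023  c=𝟙ᵀv=78.170775  D=ac−b²=7.964710
λ₁=(c·0.147−b)/D = (78.170775·0.147−8.182023)/7.964710 = 0.415468
λ₂=(a−b·0.147)/D = (0.958289−8.182023·0.147)/7.964710 = -0.030694
w* = 0.415468·u + -0.030694·v:
  w_0 = 0.415468·0.3624 + -0.030694·8.3514 = -0.1058  (Qualcomm)
  w_1 = 0.415468·0.7089 + -0.030694·11.6158 = -0.0620  (Chevron)
  w_2 = 0.415468·1.6921 + -0.030694·17.9743 = 0.1513  (Alcoa)
  w_3 = 0.415468·2.0742 + -0.030694·14.9883 = 0.4017  (Raytheon)
  w_4 = 0.415468·1.6684 + -0.030694·15.9444 = 0.2038  (Walmart)
  w_5 = 0.415468·1.6761 + -0.030694·9.2967 = 0.4110  (Lockheed)
Σw_i=1.0000  μᵀw=0.1470
σ²=wᵀΣw=λ₁·μ_p+λ₂ = 0.415468·0.147 + -0.030694 = 0.030380 ≈ 0.0304

0.0304


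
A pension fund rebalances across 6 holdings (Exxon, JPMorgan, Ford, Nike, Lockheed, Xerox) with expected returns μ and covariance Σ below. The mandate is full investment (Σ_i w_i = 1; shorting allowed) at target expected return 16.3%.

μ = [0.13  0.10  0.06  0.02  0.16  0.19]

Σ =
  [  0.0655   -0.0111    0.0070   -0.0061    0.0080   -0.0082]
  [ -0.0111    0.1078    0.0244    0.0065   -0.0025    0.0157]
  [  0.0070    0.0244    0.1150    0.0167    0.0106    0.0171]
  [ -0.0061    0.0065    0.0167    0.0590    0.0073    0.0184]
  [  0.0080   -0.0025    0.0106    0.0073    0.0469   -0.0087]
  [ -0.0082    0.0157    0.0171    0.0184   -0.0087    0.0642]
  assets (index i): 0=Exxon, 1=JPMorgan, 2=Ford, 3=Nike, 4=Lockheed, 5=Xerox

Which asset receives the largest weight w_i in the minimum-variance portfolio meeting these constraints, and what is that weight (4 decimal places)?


Lockheed (0.3765)

u=Σ⁻¹μ = [2.0874  0.8533  -0.6097  -1.1544  4.1746  4.0764]
v=Σ⁻¹𝟙 = [17.1532  8.6025  0.1810  10.4646  20.0287  15.3303]
a=μᵀu=1.739484  b=𝟙ᵀu=9.427651  c=𝟙ᵀv=71.760186  D=ac−b²=35.945076
λ₁=(c·0.163−b)/D = (71.760186·0.163−9.427651)/35.945076 = 0.063131
λ₂=(a−b·0.163)/D = (1.739484−9.427651·0.163)/35.945076 = 0.005641
w* = 0.063131·u + 0.005641·v:
  w_0 = 0.063131·2.0874 + 0.005641·17.1532 = 0.2285  (Exxon)
  w_1 = 0.063131·0.8533 + 0.005641·8.6025 = 0.1024  (JPMorgan)
  w_2 = 0.063131·-0.6097 + 0.005641·0.1810 = -0.0375  (Ford)
  w_3 = 0.063131·-1.1544 + 0.005641·10.4646 = -0.0138  (Nike)
  w_4 = 0.063131·4.1746 + 0.005641·20.0287 = 0.3765  (Lockheed)
  w_5 = 0.063131·4.0764 + 0.005641·15.3303 = 0.3438  (Xerox)
Σw_i=1.0000  μᵀw=0.1630
σ²=wᵀΣw=λ₁·μ_p+λ₂ = 0.063131·0.163 + 0.005641 = 0.015932 ≈ 0.0159


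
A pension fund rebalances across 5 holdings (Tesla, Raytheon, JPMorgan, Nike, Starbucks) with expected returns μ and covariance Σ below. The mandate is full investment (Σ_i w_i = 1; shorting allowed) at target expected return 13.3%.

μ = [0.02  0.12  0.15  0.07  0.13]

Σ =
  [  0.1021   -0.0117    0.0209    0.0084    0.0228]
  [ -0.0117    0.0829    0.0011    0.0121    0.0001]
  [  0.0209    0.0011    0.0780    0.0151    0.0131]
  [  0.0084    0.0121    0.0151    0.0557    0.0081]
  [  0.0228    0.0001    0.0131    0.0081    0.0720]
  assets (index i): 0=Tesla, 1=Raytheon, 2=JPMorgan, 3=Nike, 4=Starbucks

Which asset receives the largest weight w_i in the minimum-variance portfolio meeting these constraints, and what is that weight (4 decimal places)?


JPMorgan (0.3360)

p=Σ⁻¹μ = [-0.3764  1.3202  1.6735  0.3433  1.5798]
q=Σ⁻¹𝟙 = [6.6385  11.2549  7.1637  11.2266  9.2047]
a=μᵀp=0.631330  b=𝟙ᵀp=4.540385  c=𝟙ᵀq=45.488377  D=ac−b²=8.103088
λ₁=(c·0.133−b)/D = (45.488377·0.133−4.540385)/8.103088 = 0.186296
λ₂=(a−b·0.133)/D = (0.631330−4.540385·0.133)/8.103088 = 0.003389
w* = 0.186296·p + 0.003389·q:
  w_0 = 0.186296·-0.3764 + 0.003389·6.6385 = -0.0476  (Tesla)
  w_1 = 0.186296·1.3202 + 0.003389·11.2549 = 0.2841  (Raytheon)
  w_2 = 0.186296·1.6735 + 0.003389·7.1637 = 0.3360  (JPMorgan)
  w_3 = 0.186296·0.3433 + 0.003389·11.2266 = 0.1020  (Nike)
  w_4 = 0.186296·1.5798 + 0.003389·9.2047 = 0.3255  (Starbucks)
Σw_i=1.0000  μᵀw=0.1330
σ²=wᵀΣw=λ₁·μ_p+λ₂ = 0.186296·0.133 + 0.003389 = 0.028166 ≈ 0.0282


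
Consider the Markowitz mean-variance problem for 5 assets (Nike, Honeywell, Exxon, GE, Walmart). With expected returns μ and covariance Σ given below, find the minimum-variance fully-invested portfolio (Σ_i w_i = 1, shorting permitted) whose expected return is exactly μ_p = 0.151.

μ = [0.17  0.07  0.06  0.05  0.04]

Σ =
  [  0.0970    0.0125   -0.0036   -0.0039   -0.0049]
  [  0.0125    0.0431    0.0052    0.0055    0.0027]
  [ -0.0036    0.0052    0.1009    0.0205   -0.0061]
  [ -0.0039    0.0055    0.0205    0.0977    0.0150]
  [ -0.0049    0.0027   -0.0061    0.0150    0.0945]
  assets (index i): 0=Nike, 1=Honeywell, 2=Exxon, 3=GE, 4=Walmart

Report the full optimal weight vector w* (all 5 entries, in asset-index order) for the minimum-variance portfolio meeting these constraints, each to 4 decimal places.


g=Σ⁻¹μ = [1.6820  0.9966  0.5638  0.3330  0.4655]
h=Σ⁻¹𝟙 = [9.0574  18.1057  8.6500  6.2110  10.1068]
a=μᵀg=0.424801  b=𝟙ᵀg=4.040973  c=𝟙ᵀh=52.130858  D=ac−b²=5.815768
λ₁=(c·0.151−b)/D = (52.130858·0.151−4.040973)/5.815768 = 0.658690
λ₂=(a−b·0.151)/D = (0.424801−4.040973·0.151)/5.815768 = -0.031876
w* = 0.658690·g + -0.031876·h:
  w_0 = 0.658690·1.6820 + -0.031876·9.0574 = 0.8192  (Nike)
  w_1 = 0.658690·0.9966 + -0.031876·18.1057 = 0.0793  (Honeywell)
  w_2 = 0.658690·0.5638 + -0.031876·8.6500 = 0.0956  (Exxon)
  w_3 = 0.658690·0.3330 + -0.031876·6.2110 = 0.0214  (GE)
  w_4 = 0.658690·0.4655 + -0.031876·10.1068 = -0.0155  (Walmart)
Σw_i=1.0000  μᵀw=0.1510
σ²=wᵀΣw=λ₁·μ_p+λ₂ = 0.658690·0.151 + -0.031876 = 0.067586 ≈ 0.0676

0.8192  0.0793  0.0956  0.0214  -0.0155


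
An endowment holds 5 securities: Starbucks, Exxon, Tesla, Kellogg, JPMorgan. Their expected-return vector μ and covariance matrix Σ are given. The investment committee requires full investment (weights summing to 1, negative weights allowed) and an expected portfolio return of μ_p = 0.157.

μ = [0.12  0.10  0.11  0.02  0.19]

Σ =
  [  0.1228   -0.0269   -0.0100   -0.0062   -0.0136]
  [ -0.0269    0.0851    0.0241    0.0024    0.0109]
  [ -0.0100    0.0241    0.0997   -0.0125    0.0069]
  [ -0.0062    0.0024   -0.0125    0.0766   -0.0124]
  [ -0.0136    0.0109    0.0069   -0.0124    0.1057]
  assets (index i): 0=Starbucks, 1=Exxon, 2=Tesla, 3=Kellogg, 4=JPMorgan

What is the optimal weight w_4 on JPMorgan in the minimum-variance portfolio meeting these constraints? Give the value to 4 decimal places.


0.4790

u=Σ⁻¹μ = [1.5555  1.1275  0.9568  0.8178  1.9149]
v=Σ⁻¹𝟙 = [13.5617  11.2414  10.0504  17.2888  11.4186]
a=μᵀu=0.784833  b=𝟙ᵀu=6.372389  c=𝟙ᵀv=63.560851  D=ac−b²=9.277297
λ₁=(c·0.157−b)/D = (63.560851·0.157−6.372389)/9.277297 = 0.388762
λ₂=(a−b·0.157)/D = (0.784833−6.372389·0.157)/9.277297 = -0.023243
w* = 0.388762·u + -0.023243·v:
  w_0 = 0.388762·1.5555 + -0.023243·13.5617 = 0.2895  (Starbucks)
  w_1 = 0.388762·1.1275 + -0.023243·11.2414 = 0.1770  (Exxon)
  w_2 = 0.388762·0.9568 + -0.023243·10.0504 = 0.1384  (Tesla)
  w_3 = 0.388762·0.8178 + -0.023243·17.2888 = -0.0839  (Kellogg)
  w_4 = 0.388762·1.9149 + -0.023243·11.4186 = 0.4790  (JPMorgan)
Σw_i=1.0000  μᵀw=0.1570
σ²=wᵀΣw=λ₁·μ_p+λ₂ = 0.388762·0.157 + -0.023243 = 0.037793 ≈ 0.0378


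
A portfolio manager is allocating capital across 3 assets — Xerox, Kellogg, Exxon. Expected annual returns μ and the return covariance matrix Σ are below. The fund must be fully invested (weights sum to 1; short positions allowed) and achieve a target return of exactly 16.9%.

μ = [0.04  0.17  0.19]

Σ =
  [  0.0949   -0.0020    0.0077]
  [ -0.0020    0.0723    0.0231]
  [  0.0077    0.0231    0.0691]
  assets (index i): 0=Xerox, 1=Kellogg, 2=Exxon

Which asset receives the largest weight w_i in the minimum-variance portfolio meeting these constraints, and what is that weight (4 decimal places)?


x=Σ⁻¹μ = [0.2814  1.6688  2.1604]
y=Σ⁻¹𝟙 = [9.9844  11.0157  9.6766]
a=μᵀx=0.705434  b=𝟙ᵀx=4.110616  c=𝟙ᵀy=30.676809  D=ac−b²=4.743285
λ₁=(c·0.169−b)/D = (30.676809·0.169−4.110616)/4.743285 = 0.226376
λ₂=(a−b·0.169)/D = (0.705434−4.110616·0.169)/4.743285 = 0.002264
w* = 0.226376·x + 0.002264·y:
  w_0 = 0.226376·0.2814 + 0.002264·9.9844 = 0.0863  (Xerox)
  w_1 = 0.226376·1.6688 + 0.002264·11.0157 = 0.4027  (Kellogg)
  w_2 = 0.226376·2.1604 + 0.002264·9.6766 = 0.5110  (Exxon)
Σw_i=1.0000  μᵀw=0.1690
σ²=wᵀΣw=λ₁·μ_p+λ₂ = 0.226376·0.169 + 0.002264 = 0.040522 ≈ 0.0405

Exxon (0.5110)


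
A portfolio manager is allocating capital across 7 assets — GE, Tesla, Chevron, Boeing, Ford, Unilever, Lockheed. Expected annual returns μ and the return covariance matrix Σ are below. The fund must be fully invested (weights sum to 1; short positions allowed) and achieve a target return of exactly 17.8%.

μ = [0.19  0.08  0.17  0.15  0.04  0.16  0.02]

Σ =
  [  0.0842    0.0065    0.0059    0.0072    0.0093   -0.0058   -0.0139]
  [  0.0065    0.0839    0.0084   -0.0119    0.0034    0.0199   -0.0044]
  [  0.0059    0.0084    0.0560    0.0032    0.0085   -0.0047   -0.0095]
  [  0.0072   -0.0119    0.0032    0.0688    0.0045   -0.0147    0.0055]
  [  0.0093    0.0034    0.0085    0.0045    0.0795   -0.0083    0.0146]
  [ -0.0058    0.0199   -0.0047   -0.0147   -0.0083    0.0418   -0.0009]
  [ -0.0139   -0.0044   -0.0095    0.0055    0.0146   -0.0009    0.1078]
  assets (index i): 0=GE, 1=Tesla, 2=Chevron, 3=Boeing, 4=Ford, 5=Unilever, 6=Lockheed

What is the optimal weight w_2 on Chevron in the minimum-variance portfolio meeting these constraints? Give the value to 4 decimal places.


g=Σ⁻¹μ = [2.2973  -0.5015  3.2618  2.8811  0.2388  5.8260  0.6180]
h=Σ⁻¹𝟙 = [11.7332  3.8406  18.1804  19.0443  9.6962  34.6172  10.5524]
a=μᵀg=2.337112  b=𝟙ᵀg=14.621524  c=𝟙ᵀh=107.664366  D=ac−b²=37.834743
λ₁=(c·0.178−b)/D = (107.664366·0.178−14.621524)/37.834743 = 0.120068
λ₂=(a−b·0.178)/D = (2.337112−14.621524·0.178)/37.834743 = -0.007018
w* = 0.120068·g + -0.007018·h:
  w_0 = 0.120068·2.2973 + -0.007018·11.7332 = 0.1935  (GE)
  w_1 = 0.120068·-0.5015 + -0.007018·3.8406 = -0.0872  (Tesla)
  w_2 = 0.120068·3.2618 + -0.007018·18.1804 = 0.2641  (Chevron)
  w_3 = 0.120068·2.8811 + -0.007018·19.0443 = 0.2123  (Boeing)
  w_4 = 0.120068·0.2388 + -0.007018·9.6962 = -0.0394  (Ford)
  w_5 = 0.120068·5.8260 + -0.007018·34.6172 = 0.4566  (Unilever)
  w_6 = 0.120068·0.6180 + -0.007018·10.5524 = 0.0002  (Lockheed)
Σw_i=1.0000  μᵀw=0.1780
σ²=wᵀΣw=λ₁·μ_p+λ₂ = 0.120068·0.178 + -0.007018 = 0.014354 ≈ 0.0144

0.2641


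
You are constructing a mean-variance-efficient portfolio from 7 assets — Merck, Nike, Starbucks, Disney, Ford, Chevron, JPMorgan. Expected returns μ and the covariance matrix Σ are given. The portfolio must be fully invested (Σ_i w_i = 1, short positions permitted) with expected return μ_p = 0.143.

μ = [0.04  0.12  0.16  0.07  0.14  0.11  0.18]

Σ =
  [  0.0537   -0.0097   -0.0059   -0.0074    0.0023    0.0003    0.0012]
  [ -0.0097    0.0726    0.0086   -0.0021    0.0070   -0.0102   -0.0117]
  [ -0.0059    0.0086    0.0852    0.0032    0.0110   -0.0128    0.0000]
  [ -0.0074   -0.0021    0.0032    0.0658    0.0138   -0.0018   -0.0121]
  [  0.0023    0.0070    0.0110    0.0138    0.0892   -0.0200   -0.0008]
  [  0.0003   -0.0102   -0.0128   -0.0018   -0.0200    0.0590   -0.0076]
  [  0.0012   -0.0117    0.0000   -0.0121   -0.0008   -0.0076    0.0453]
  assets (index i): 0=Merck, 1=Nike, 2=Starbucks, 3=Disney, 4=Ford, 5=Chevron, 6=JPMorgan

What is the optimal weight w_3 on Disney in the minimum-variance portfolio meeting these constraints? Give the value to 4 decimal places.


p=Σ⁻¹μ = [1.5827  3.0915  2.0132  2.1085  1.7192  4.2523  6.0370]
q=Σ⁻¹𝟙 = [26.7645  26.7408  13.6809  24.5229  10.9554  34.1138  40.7396]
a=μᵀp=2.699096  b=𝟙ᵀp=20.804427  c=𝟙ᵀq=177.517884  D=ac−b²=46.313538
λ₁=(c·0.143−b)/D = (177.517884·0.143−20.804427)/46.313538 = 0.098905
λ₂=(a−b·0.143)/D = (2.699096−20.804427·0.143)/46.313538 = -0.005958
w* = 0.098905·p + -0.005958·q:
  w_0 = 0.098905·1.5827 + -0.005958·26.7645 = -0.0029  (Merck)
  w_1 = 0.098905·3.0915 + -0.005958·26.7408 = 0.1464  (Nike)
  w_2 = 0.098905·2.0132 + -0.005958·13.6809 = 0.1176  (Starbucks)
  w_3 = 0.098905·2.1085 + -0.005958·24.5229 = 0.0624  (Disney)
  w_4 = 0.098905·1.7192 + -0.005958·10.9554 = 0.1048  (Ford)
  w_5 = 0.098905·4.2523 + -0.005958·34.1138 = 0.2173  (Chevron)
  w_6 = 0.098905·6.0370 + -0.005958·40.7396 = 0.3544  (JPMorgan)
Σw_i=1.0000  μᵀw=0.1430
σ²=wᵀΣw=λ₁·μ_p+λ₂ = 0.098905·0.143 + -0.005958 = 0.008185 ≈ 0.0082

0.0624


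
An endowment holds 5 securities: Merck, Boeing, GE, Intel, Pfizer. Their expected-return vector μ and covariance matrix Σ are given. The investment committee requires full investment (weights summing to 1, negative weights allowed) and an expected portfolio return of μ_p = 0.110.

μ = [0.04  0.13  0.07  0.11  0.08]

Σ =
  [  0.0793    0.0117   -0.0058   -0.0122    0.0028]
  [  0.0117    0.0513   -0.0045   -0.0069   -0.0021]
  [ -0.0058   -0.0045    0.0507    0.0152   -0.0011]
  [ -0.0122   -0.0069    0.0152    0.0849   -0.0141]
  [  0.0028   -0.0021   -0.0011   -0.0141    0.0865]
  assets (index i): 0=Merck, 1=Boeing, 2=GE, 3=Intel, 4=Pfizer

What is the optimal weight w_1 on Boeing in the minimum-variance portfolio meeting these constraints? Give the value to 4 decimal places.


0.4710

x=Σ⁻¹μ = [0.3754  2.8184  1.2314  1.5661  1.2521]
y=Σ⁻¹𝟙 = [12.6253  20.7814  19.0545  14.2318  14.2187]
a=μᵀx=0.740048  b=𝟙ᵀx=7.243401  c=𝟙ᵀy=80.911679  D=ac−b²=7.411630
λ₁=(c·0.110−b)/D = (80.911679·0.110−7.243401)/7.411630 = 0.223552
λ₂=(a−b·0.110)/D = (0.740048−7.243401·0.110)/7.411630 = -0.007654
w* = 0.223552·x + -0.007654·y:
  w_0 = 0.223552·0.3754 + -0.007654·12.6253 = -0.0127  (Merck)
  w_1 = 0.223552·2.8184 + -0.007654·20.7814 = 0.4710  (Boeing)
  w_2 = 0.223552·1.2314 + -0.007654·19.0545 = 0.1294  (GE)
  w_3 = 0.223552·1.5661 + -0.007654·14.2318 = 0.2412  (Intel)
  w_4 = 0.223552·1.2521 + -0.007654·14.2187 = 0.1711  (Pfizer)
Σw_i=1.0000  μᵀw=0.1100
σ²=wᵀΣw=λ₁·μ_p+λ₂ = 0.223552·0.110 + -0.007654 = 0.016937 ≈ 0.0169


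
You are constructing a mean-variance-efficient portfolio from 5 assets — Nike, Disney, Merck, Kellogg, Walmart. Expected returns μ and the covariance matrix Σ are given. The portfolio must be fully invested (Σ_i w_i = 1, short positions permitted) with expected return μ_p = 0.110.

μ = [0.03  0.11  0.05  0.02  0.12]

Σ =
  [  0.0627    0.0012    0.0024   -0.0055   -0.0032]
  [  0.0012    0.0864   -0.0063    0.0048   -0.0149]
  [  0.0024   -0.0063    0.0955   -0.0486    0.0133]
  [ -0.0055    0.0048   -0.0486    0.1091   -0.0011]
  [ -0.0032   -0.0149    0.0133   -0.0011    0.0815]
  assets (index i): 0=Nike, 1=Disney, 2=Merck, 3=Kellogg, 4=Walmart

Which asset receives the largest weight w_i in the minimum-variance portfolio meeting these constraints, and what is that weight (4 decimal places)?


Walmart (0.4887)

u=Σ⁻¹μ = [0.5490  1.5769  0.5936  0.4231  1.6911]
v=Σ⁻¹𝟙 = [17.1867  13.8794  18.1537  17.6371  12.7577]
a=μᵀu=0.431004  b=𝟙ᵀu=4.833686  c=𝟙ᵀv=79.614587  D=ac−b²=10.949711
λ₁=(c·0.110−b)/D = (79.614587·0.110−4.833686)/10.949711 = 0.358358
λ₂=(a−b·0.110)/D = (0.431004−4.833686·0.110)/10.949711 = -0.009197
w* = 0.358358·u + -0.009197·v:
  w_0 = 0.358358·0.5490 + -0.009197·17.1867 = 0.0387  (Nike)
  w_1 = 0.358358·1.5769 + -0.009197·13.8794 = 0.4375  (Disney)
  w_2 = 0.358358·0.5936 + -0.009197·18.1537 = 0.0458  (Merck)
  w_3 = 0.358358·0.4231 + -0.009197·17.6371 = -0.0106  (Kellogg)
  w_4 = 0.358358·1.6911 + -0.009197·12.7577 = 0.4887  (Walmart)
Σw_i=1.0000  μᵀw=0.1100
σ²=wᵀΣw=λ₁·μ_p+λ₂ = 0.358358·0.110 + -0.009197 = 0.030223 ≈ 0.0302


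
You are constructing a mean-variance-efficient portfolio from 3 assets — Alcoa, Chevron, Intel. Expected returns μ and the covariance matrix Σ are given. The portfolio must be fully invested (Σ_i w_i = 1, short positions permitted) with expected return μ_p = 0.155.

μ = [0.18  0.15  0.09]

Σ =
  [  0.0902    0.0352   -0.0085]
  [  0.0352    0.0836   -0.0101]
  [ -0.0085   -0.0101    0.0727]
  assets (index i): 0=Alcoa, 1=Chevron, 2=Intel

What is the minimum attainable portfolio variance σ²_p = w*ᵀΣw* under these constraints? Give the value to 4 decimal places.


g=Σ⁻¹μ = [1.6408  1.2979  1.6101]
h=Σ⁻¹𝟙 = [8.5928  10.2998  16.1907]
a=μᵀg=0.634941  b=𝟙ᵀg=4.548833  c=𝟙ᵀh=35.083286  D=ac−b²=1.583950
λ₁=(c·0.155−b)/D = (35.083286·0.155−4.548833)/1.583950 = 0.561303
λ₂=(a−b·0.155)/D = (0.634941−4.548833·0.155)/1.583950 = -0.044274
w* = 0.561303·g + -0.044274·h:
  w_0 = 0.561303·1.6408 + -0.044274·8.5928 = 0.5405  (Alcoa)
  w_1 = 0.561303·1.2979 + -0.044274·10.2998 = 0.2725  (Chevron)
  w_2 = 0.561303·1.6101 + -0.044274·16.1907 = 0.1869  (Intel)
Σw_i=1.0000  μᵀw=0.1550
σ²=wᵀΣw=λ₁·μ_p+λ₂ = 0.561303·0.155 + -0.044274 = 0.042728 ≈ 0.0427

0.0427


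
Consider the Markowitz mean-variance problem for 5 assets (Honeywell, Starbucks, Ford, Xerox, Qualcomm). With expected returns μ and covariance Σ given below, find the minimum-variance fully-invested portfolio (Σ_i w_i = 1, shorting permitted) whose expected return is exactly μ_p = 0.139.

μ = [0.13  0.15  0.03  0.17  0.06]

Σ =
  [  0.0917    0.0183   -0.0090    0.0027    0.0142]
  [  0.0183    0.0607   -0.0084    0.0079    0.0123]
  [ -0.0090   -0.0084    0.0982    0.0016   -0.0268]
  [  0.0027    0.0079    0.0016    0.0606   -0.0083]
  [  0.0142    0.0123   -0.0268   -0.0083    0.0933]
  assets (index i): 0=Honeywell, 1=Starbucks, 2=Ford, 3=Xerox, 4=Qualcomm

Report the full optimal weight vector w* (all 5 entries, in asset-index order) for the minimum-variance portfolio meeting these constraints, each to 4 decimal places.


0.1444  0.2856  0.0761  0.4134  0.0805

g=Σ⁻¹μ = [0.9417  1.8037  0.6927  2.6048  0.6927]
h=Σ⁻¹𝟙 = [7.5040  11.4125  15.3854  16.1813  13.9304]
a=μᵀg=0.898137  b=𝟙ᵀg=6.735598  c=𝟙ᵀh=64.413538  D=ac−b²=12.483932
λ₁=(c·0.139−b)/D = (64.413538·0.139−6.735598)/12.483932 = 0.177659
λ₂=(a−b·0.139)/D = (0.898137−6.735598·0.139)/12.483932 = -0.003053
w* = 0.177659·g + -0.003053·h:
  w_0 = 0.177659·0.9417 + -0.003053·7.5040 = 0.1444  (Honeywell)
  w_1 = 0.177659·1.8037 + -0.003053·11.4125 = 0.2856  (Starbucks)
  w_2 = 0.177659·0.6927 + -0.003053·15.3854 = 0.0761  (Ford)
  w_3 = 0.177659·2.6048 + -0.003053·16.1813 = 0.4134  (Xerox)
  w_4 = 0.177659·0.6927 + -0.003053·13.9304 = 0.0805  (Qualcomm)
Σw_i=1.0000  μᵀw=0.1390
σ²=wᵀΣw=λ₁·μ_p+λ₂ = 0.177659·0.139 + -0.003053 = 0.021642 ≈ 0.0216


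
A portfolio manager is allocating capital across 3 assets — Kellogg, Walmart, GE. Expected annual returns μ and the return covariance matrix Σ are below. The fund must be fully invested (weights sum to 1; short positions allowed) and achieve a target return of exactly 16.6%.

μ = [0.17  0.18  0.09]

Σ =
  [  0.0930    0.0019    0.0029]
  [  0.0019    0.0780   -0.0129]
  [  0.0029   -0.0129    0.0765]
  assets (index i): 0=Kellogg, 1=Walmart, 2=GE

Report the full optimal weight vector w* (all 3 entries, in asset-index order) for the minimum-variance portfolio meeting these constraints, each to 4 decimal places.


x=Σ⁻¹μ = [1.7286  2.5196  1.5358]
y=Σ⁻¹𝟙 = [9.9690  15.0981  15.2399]
a=μᵀx=0.885609  b=𝟙ᵀx=5.783990  c=𝟙ᵀy=40.307083  D=ac−b²=2.241779
λ₁=(c·0.166−b)/D = (40.307083·0.166−5.783990)/2.241779 = 0.404583
λ₂=(a−b·0.166)/D = (0.885609−5.783990·0.166)/2.241779 = -0.033247
w* = 0.404583·x + -0.033247·y:
  w_0 = 0.404583·1.7286 + -0.033247·9.9690 = 0.3679  (Kellogg)
  w_1 = 0.404583·2.5196 + -0.033247·15.0981 = 0.5174  (Walmart)
  w_2 = 0.404583·1.5358 + -0.033247·15.2399 = 0.1147  (GE)
Σw_i=1.0000  μᵀw=0.1660
σ²=wᵀΣw=λ₁·μ_p+λ₂ = 0.404583·0.166 + -0.033247 = 0.033913 ≈ 0.0339

0.3679  0.5174  0.1147


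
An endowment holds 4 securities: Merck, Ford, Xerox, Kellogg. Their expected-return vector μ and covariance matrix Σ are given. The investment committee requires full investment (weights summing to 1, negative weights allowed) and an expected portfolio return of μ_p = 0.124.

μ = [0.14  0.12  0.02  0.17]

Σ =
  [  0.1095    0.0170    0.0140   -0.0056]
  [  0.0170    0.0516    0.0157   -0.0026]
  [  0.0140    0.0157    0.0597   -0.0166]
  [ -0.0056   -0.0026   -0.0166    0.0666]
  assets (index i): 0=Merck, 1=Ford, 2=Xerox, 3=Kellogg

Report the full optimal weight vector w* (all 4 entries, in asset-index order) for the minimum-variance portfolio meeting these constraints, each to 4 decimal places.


0.1356  0.2744  0.1881  0.4020

x=Σ⁻¹μ = [1.0665  2.0135  0.3352  2.8044]
y=Σ⁻¹𝟙 = [5.8906  13.1140  17.5948  20.4078]
a=μᵀx=0.874382  b=𝟙ᵀx=6.219577  c=𝟙ᵀy=57.007167  D=ac−b²=11.162911
λ₁=(c·0.124−b)/D = (57.007167·0.124−6.219577)/11.162911 = 0.076083
λ₂=(a−b·0.124)/D = (0.874382−6.219577·0.124)/11.162911 = 0.009241
w* = 0.076083·x + 0.009241·y:
  w_0 = 0.076083·1.0665 + 0.009241·5.8906 = 0.1356  (Merck)
  w_1 = 0.076083·2.0135 + 0.009241·13.1140 = 0.2744  (Ford)
  w_2 = 0.076083·0.3352 + 0.009241·17.5948 = 0.1881  (Xerox)
  w_3 = 0.076083·2.8044 + 0.009241·20.4078 = 0.4020  (Kellogg)
Σw_i=1.0000  μᵀw=0.1240
σ²=wᵀΣw=λ₁·μ_p+λ₂ = 0.076083·0.124 + 0.009241 = 0.018675 ≈ 0.0187


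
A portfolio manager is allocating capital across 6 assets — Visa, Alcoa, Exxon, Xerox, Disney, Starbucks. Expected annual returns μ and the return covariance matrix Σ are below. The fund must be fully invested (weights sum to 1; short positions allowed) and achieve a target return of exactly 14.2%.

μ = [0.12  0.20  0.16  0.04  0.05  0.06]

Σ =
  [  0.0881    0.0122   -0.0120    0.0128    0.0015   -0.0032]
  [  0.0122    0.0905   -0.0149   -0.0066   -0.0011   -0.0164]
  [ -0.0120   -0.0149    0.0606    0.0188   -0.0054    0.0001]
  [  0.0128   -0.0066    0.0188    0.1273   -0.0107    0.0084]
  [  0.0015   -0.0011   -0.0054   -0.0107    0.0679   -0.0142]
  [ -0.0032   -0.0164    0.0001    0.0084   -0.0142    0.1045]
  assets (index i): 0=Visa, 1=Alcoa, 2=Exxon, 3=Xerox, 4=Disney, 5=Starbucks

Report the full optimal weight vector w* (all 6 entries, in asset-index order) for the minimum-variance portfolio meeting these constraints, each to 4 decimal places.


0.1464  0.2700  0.3622  -0.0213  0.1227  0.1200

x=Σ⁻¹μ = [1.5465  2.8594  3.8344  -0.2348  1.2799  1.2594]
y=Σ⁻¹𝟙 = [11.6999  16.5936  23.1923  4.8510  20.4629  14.9003]
a=μᵀx=1.501121  b=𝟙ᵀx=10.544668  c=𝟙ᵀy=91.699947  D=ac−b²=26.462721
λ₁=(c·0.142−b)/D = (91.699947·0.142−10.544668)/26.462721 = 0.093593
λ₂=(a−b·0.142)/D = (1.501121−10.544668·0.142)/26.462721 = 0.000143
w* = 0.093593·x + 0.000143·y:
  w_0 = 0.093593·1.5465 + 0.000143·11.6999 = 0.1464  (Visa)
  w_1 = 0.093593·2.8594 + 0.000143·16.5936 = 0.2700  (Alcoa)
  w_2 = 0.093593·3.8344 + 0.000143·23.1923 = 0.3622  (Exxon)
  w_3 = 0.093593·-0.2348 + 0.000143·4.8510 = -0.0213  (Xerox)
  w_4 = 0.093593·1.2799 + 0.000143·20.4629 = 0.1227  (Disney)
  w_5 = 0.093593·1.2594 + 0.000143·14.9003 = 0.1200  (Starbucks)
Σw_i=1.0000  μᵀw=0.1420
σ²=wᵀΣw=λ₁·μ_p+λ₂ = 0.093593·0.142 + 0.000143 = 0.013433 ≈ 0.0134


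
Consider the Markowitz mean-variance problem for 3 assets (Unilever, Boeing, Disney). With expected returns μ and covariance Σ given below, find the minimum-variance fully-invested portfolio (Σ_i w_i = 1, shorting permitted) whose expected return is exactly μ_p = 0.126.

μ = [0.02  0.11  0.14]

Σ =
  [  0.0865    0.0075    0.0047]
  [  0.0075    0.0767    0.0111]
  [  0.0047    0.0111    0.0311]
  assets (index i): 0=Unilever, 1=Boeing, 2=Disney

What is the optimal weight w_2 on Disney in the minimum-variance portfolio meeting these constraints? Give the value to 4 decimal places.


0.7546

p=Σ⁻¹μ = [-0.0699  0.8309  4.2156]
q=Σ⁻¹𝟙 = [9.3456  8.0930  27.8535]
a=μᵀp=0.680187  b=𝟙ᵀp=4.976631  c=𝟙ᵀq=45.292064  D=ac−b²=6.040234
λ₁=(c·0.126−b)/D = (45.292064·0.126−4.976631)/6.040234 = 0.120884
λ₂=(a−b·0.126)/D = (0.680187−4.976631·0.126)/6.040234 = 0.008796
w* = 0.120884·p + 0.008796·q:
  w_0 = 0.120884·-0.0699 + 0.008796·9.3456 = 0.0738  (Unilever)
  w_1 = 0.120884·0.8309 + 0.008796·8.0930 = 0.1716  (Boeing)
  w_2 = 0.120884·4.2156 + 0.008796·27.8535 = 0.7546  (Disney)
Σw_i=1.0000  μᵀw=0.1260
σ²=wᵀΣw=λ₁·μ_p+λ₂ = 0.120884·0.126 + 0.008796 = 0.024028 ≈ 0.0240


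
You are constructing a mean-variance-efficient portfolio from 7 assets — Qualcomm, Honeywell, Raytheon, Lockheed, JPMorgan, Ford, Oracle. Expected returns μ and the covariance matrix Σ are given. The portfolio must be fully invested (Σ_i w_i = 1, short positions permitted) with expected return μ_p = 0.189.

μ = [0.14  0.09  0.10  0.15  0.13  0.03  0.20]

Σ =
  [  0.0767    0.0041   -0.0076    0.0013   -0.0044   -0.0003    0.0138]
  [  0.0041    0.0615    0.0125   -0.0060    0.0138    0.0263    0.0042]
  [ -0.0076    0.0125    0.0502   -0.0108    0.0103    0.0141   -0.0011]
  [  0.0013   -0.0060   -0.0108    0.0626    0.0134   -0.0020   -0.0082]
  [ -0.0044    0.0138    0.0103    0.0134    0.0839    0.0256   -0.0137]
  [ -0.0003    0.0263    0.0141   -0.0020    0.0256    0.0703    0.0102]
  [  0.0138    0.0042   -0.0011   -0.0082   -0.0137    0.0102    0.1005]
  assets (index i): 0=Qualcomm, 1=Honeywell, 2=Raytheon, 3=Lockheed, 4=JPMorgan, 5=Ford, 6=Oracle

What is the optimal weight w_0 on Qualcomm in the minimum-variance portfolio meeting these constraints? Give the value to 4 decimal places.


g=Σ⁻¹μ = [1.6421  1.1738  2.6994  2.8949  1.4287  -1.3199  2.3100]
h=Σ⁻¹𝟙 = [12.8763  9.5422  22.0601  20.6524  5.6542  3.3424  10.1414]
a=μᵀg=1.647834  b=𝟙ᵀg=10.828962  c=𝟙ᵀh=84.269088  D=ac−b²=21.595018
λ₁=(c·0.189−b)/D = (84.269088·0.189−10.828962)/21.595018 = 0.236068
λ₂=(a−b·0.189)/D = (1.647834−10.828962·0.189)/21.595018 = -0.018469
w* = 0.236068·g + -0.018469·h:
  w_0 = 0.236068·1.6421 + -0.018469·12.8763 = 0.1498  (Qualcomm)
  w_1 = 0.236068·1.1738 + -0.018469·9.5422 = 0.1009  (Honeywell)
  w_2 = 0.236068·2.6994 + -0.018469·22.0601 = 0.2298  (Raytheon)
  w_3 = 0.236068·2.8949 + -0.018469·20.6524 = 0.3020  (Lockheed)
  w_4 = 0.236068·1.4287 + -0.018469·5.6542 = 0.2328  (JPMorgan)
  w_5 = 0.236068·-1.3199 + -0.018469·3.3424 = -0.3733  (Ford)
  w_6 = 0.236068·2.3100 + -0.018469·10.1414 = 0.3580  (Oracle)
Σw_i=1.0000  μᵀw=0.1890
σ²=wᵀΣw=λ₁·μ_p+λ₂ = 0.236068·0.189 + -0.018469 = 0.026148 ≈ 0.0261

0.1498


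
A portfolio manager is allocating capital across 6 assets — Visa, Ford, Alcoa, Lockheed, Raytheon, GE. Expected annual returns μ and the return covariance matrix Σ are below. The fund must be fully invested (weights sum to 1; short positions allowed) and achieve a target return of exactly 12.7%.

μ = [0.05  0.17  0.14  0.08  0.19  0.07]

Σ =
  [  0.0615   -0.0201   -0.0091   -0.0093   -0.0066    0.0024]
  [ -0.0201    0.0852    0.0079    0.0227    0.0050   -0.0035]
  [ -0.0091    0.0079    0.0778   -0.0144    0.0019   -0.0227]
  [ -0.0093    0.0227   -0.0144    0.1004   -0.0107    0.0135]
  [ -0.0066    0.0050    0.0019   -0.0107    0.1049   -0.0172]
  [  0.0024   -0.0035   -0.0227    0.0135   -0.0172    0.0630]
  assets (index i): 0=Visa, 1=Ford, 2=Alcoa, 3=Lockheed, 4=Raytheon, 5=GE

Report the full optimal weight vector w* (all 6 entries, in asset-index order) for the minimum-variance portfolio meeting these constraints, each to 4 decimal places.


p=Σ⁻¹μ = [2.1376  1.9987  2.6915  0.8302  2.3065  2.5623]
q=Σ⁻¹𝟙 = [26.3505  12.9530  23.8936  11.0499  15.5429  26.0737]
a=μᵀp=1.507501  b=𝟙ᵀp=12.526946  c=𝟙ᵀq=115.863640  D=ac−b²=17.740170
λ₁=(c·0.127−b)/D = (115.863640·0.127−12.526946)/17.740170 = 0.123321
λ₂=(a−b·0.127)/D = (1.507501−12.526946·0.127)/17.740170 = -0.004702
w* = 0.123321·p + -0.004702·q:
  w_0 = 0.123321·2.1376 + -0.004702·26.3505 = 0.1397  (Visa)
  w_1 = 0.123321·1.9987 + -0.004702·12.9530 = 0.1856  (Ford)
  w_2 = 0.123321·2.6915 + -0.004702·23.8936 = 0.2196  (Alcoa)
  w_3 = 0.123321·0.8302 + -0.004702·11.0499 = 0.0504  (Lockheed)
  w_4 = 0.123321·2.3065 + -0.004702·15.5429 = 0.2114  (Raytheon)
  w_5 = 0.123321·2.5623 + -0.004702·26.0737 = 0.1934  (GE)
Σw_i=1.0000  μᵀw=0.1270
σ²=wᵀΣw=λ₁·μ_p+λ₂ = 0.123321·0.127 + -0.004702 = 0.010959 ≈ 0.0110

0.1397  0.1856  0.2196  0.0504  0.2114  0.1934
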